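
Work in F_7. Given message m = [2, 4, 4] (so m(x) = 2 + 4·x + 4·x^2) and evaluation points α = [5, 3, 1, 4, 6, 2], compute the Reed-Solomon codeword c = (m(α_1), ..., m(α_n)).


c = [3, 1, 3, 5, 2, 5]

Message polynomial: m(x) = 2 + 4·x + 4·x^2 (mod 7).
For each evaluation point α_i, compute m(α_i) mod 7:
  α_1 = 5: Horner steps 4 → 3 → 3, so m(5) = 3.
  α_2 = 3: Horner steps 4 → 2 → 1, so m(3) = 1.
  α_3 = 1: Horner steps 4 → 1 → 3, so m(1) = 3.
  α_4 = 4: Horner steps 4 → 6 → 5, so m(4) = 5.
  α_5 = 6: Horner steps 4 → 0 → 2, so m(6) = 2.
  α_6 = 2: Horner steps 4 → 5 → 5, so m(2) = 5.
Codeword c = [3, 1, 3, 5, 2, 5] ∈ F_7^6.


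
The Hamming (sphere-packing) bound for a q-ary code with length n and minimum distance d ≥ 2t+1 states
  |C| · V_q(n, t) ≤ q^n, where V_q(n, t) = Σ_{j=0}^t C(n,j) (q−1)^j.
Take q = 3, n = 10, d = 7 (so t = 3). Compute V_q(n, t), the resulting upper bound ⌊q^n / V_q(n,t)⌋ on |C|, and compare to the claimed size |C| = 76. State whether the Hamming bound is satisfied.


V_q(n, t) = 1161, q^n = 59049, Hamming bound = 50, |C| = 76 > bound (violated).

Step 1: Compute V_q(n, t) = Σ_{j=0}^3 C(n, j) (q−1)^j.
  j = 0: C(10,0)·(2)^0 = 1·1 = 1.
  j = 1: C(10,1)·(2)^1 = 10·2 = 20.
  j = 2: C(10,2)·(2)^2 = 45·4 = 180.
  j = 3: C(10,3)·(2)^3 = 120·8 = 960.
  V_q(n, t) = 1 + 20 + 180 + 960 = 1161.
Step 2: q^n = 3^10 = 59049.
Step 3: Hamming bound ⌊q^n / V_q(n,t)⌋ = ⌊59049/1161⌋ = 50.
Step 4: Compare |C| = 76 to 50: violated.
The claimed |C| lies above the Hamming bound, so no 3-ary code of length 10 with d ≥ 7 can have 76 codewords.


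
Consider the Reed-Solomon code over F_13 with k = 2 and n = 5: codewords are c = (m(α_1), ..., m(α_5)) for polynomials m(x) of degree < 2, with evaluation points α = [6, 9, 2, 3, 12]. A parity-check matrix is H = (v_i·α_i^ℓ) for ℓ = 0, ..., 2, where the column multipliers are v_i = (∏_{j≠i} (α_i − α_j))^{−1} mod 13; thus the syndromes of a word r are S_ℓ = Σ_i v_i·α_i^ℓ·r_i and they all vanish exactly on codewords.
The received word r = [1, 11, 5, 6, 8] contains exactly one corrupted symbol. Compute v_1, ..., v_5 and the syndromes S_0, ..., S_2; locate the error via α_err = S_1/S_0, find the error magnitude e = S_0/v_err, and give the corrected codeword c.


S = (4, 12, 10), error at position 4, error magnitude e = 2, c = [1, 11, 5, 4, 8].

Step 1: column multipliers v_i = (∏_{j≠i}(α_i − α_j))^{−1} mod 13.
  i = 1 (α = 6): (6−9)(6−2)(6−3)(6−12) = (−3)·4·3·(−6) = 216 ≡ 8, so v_1 = 8^{−1} = 5 (mod 13).
  i = 2 (α = 9): (9−6)(9−2)(9−3)(9−12) = 3·7·6·(−3) = −378 ≡ 12, so v_2 = 12^{−1} = 12 (mod 13).
  i = 3 (α = 2): (2−6)(2−9)(2−3)(2−12) = (−4)·(−7)·(−1)·(−10) = 280 ≡ 7, so v_3 = 7^{−1} = 2 (mod 13).
  i = 4 (α = 3): (3−6)(3−9)(3−2)(3−12) = (−3)·(−6)·1·(−9) = −162 ≡ 7, so v_4 = 7^{−1} = 2 (mod 13).
  i = 5 (α = 12): (12−6)(12−9)(12−2)(12−3) = 6·3·10·9 = 1620 ≡ 8, so v_5 = 8^{−1} = 5 (mod 13).
  v = [5, 12, 2, 2, 5].
Step 2: syndromes of r = [1, 11, 5, 6, 8] (all sums mod 13).
  S_0 = Σ v_i r_i = 5·1 + 12·11 + 2·5 + 2·6 + 5·8 = 199 ≡ 4.
  S_1 = Σ v_i α_i r_i = 5·6·1 + 12·9·11 + 2·2·5 + 2·3·6 + 5·12·8 = 1754 ≡ 12.
  α_i^2 mod 13 = [10, 3, 4, 9, 1].
  S_2 = Σ v_i α_i^2 r_i = 5·10·1 + 12·3·11 + 2·4·5 + 2·9·6 + 5·1·8 = 634 ≡ 10.
  S = (4, 12, 10) ≠ 0, so r is not a codeword (an error is present).
Step 3: locate the error. For a single error e at position i, S_ℓ = v_i·e·α_i^ℓ, so α_err = S_1/S_0.
  S_0^{−1} = 4^{−1} = 10 (mod 13), so α_err = 12·10 = 120 ≡ 3 = α_4. Error position i = 4.
  Consistency check: S_2/S_1 = 10·12 = 120 ≡ 3 = α_err ✓ (single-error assumption holds).
Step 4: error magnitude e = S_0/v_4 = S_0·∏_{j≠4}(α_4 − α_j) = 4·7 = 28 ≡ 2 (mod 13).
Step 5: correct position 4: c_4 = r_4 − e = 6 − 2 ≡ 4 (mod 13). Hence c = [1, 11, 5, 4, 8].
  Check: interpolating c through the α_i gives m(x) = 7 + 12·x (degree < 2) with m(α_i) = c_i for every i, so c is indeed a codeword.


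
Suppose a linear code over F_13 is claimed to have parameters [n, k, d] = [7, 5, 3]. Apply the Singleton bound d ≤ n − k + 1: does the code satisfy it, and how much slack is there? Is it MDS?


Singleton RHS = n − k + 1 = 3, slack = 0, bound satisfied, MDS.

Singleton bound: d ≤ n − k + 1.
Here n = 7, k = 5, so n − k + 1 = 3.
Given d = 3, check d ≤ 3: YES.
Slack = (n − k + 1) − d = 0.
The code is MDS (slack = 0).
Description: the claimed parameters are [7, 5, 3]_13; such a code would be MDS (meets Singleton bound).


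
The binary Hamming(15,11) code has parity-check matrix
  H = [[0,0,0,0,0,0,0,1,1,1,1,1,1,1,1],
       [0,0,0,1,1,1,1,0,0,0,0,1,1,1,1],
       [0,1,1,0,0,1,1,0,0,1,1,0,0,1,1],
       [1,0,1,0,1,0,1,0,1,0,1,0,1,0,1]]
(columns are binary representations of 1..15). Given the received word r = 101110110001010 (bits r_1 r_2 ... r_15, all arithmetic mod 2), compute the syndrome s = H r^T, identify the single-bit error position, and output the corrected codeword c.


s = (1, 1, 1, 0)^T, error position = 14, corrected codeword c = 101110110001000

Compute s = H r^T mod 2 one row at a time:
  s_1 = 1 + 0 + 0 + 0 + 1 + 0 + 1 + 0 = 3 ≡ 1 (mod 2).
  s_2 = 1 + 1 + 0 + 1 + 1 + 0 + 1 + 0 = 5 ≡ 1 (mod 2).
  s_3 = 0 + 1 + 0 + 1 + 0 + 0 + 1 + 0 = 3 ≡ 1 (mod 2).
  s_4 = 1 + 1 + 1 + 1 + 0 + 0 + 0 + 0 = 4 ≡ 0 (mod 2).
s = (1, 1, 1, 0)^T — this equals column 14 of H (binary 1110), so error is at position 14.
Correct: flip bit 14 of r = 101110110001010 to get c = 101110110001000.


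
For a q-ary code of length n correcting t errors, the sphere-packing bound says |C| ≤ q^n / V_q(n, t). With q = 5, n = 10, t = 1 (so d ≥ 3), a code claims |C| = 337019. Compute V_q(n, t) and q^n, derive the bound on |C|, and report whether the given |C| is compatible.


V_q(n, t) = 41, q^n = 9765625, Hamming bound = 238185, |C| = 337019 > bound (violated).

Step 1: Compute V_q(n, t) = Σ_{j=0}^1 C(n, j) (q−1)^j.
  j = 0: C(10,0)·(4)^0 = 1·1 = 1.
  j = 1: C(10,1)·(4)^1 = 10·4 = 40.
  V_q(n, t) = 1 + 40 = 41.
Step 2: q^n = 5^10 = 9765625.
Step 3: Hamming bound ⌊q^n / V_q(n,t)⌋ = ⌊9765625/41⌋ = 238185.
Step 4: Compare |C| = 337019 to 238185: violated.
The claimed |C| lies above the Hamming bound, so no 5-ary code of length 10 with d ≥ 3 can have 337019 codewords.


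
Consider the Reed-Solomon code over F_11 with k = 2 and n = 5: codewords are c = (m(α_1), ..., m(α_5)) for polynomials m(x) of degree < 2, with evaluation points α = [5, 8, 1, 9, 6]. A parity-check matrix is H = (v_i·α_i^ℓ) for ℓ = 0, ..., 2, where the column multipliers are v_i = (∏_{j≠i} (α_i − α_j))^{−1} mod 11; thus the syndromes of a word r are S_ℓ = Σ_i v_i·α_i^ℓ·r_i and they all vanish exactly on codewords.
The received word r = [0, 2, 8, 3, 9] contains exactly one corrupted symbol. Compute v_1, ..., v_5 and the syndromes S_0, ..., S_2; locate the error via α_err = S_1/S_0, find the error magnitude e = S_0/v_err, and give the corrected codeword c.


S = (4, 10, 3), error at position 2, error magnitude e = 8, c = [0, 5, 8, 3, 9].

Step 1: column multipliers v_i = (∏_{j≠i}(α_i − α_j))^{−1} mod 11.
  i = 1 (α = 5): (5−8)(5−1)(5−9)(5−6) = (−3)·4·(−4)·(−1) = −48 ≡ 7, so v_1 = 7^{−1} = 8 (mod 11).
  i = 2 (α = 8): (8−5)(8−1)(8−9)(8−6) = 3·7·(−1)·2 = −42 ≡ 2, so v_2 = 2^{−1} = 6 (mod 11).
  i = 3 (α = 1): (1−5)(1−8)(1−9)(1−6) = (−4)·(−7)·(−8)·(−5) = 1120 ≡ 9, so v_3 = 9^{−1} = 5 (mod 11).
  i = 4 (α = 9): (9−5)(9−8)(9−1)(9−6) = 4·1·8·3 = 96 ≡ 8, so v_4 = 8^{−1} = 7 (mod 11).
  i = 5 (α = 6): (6−5)(6−8)(6−1)(6−9) = 1·(−2)·5·(−3) = 30 ≡ 8, so v_5 = 8^{−1} = 7 (mod 11).
  v = [8, 6, 5, 7, 7].
Step 2: syndromes of r = [0, 2, 8, 3, 9] (all sums mod 11).
  S_0 = Σ v_i r_i = 8·0 + 6·2 + 5·8 + 7·3 + 7·9 = 136 ≡ 4.
  S_1 = Σ v_i α_i r_i = 8·5·0 + 6·8·2 + 5·1·8 + 7·9·3 + 7·6·9 = 703 ≡ 10.
  α_i^2 mod 11 = [3, 9, 1, 4, 3].
  S_2 = Σ v_i α_i^2 r_i = 8·3·0 + 6·9·2 + 5·1·8 + 7·4·3 + 7·3·9 = 421 ≡ 3.
  S = (4, 10, 3) ≠ 0, so r is not a codeword (an error is present).
Step 3: locate the error. For a single error e at position i, S_ℓ = v_i·e·α_i^ℓ, so α_err = S_1/S_0.
  S_0^{−1} = 4^{−1} = 3 (mod 11), so α_err = 10·3 = 30 ≡ 8 = α_2. Error position i = 2.
  Consistency check: S_2/S_1 = 3·10 = 30 ≡ 8 = α_err ✓ (single-error assumption holds).
Step 4: error magnitude e = S_0/v_2 = S_0·∏_{j≠2}(α_2 − α_j) = 4·2 = 8 ≡ 8 (mod 11).
Step 5: correct position 2: c_2 = r_2 − e = 2 − 8 ≡ 5 (mod 11). Hence c = [0, 5, 8, 3, 9].
  Check: interpolating c through the α_i gives m(x) = 10 + 9·x (degree < 2) with m(α_i) = c_i for every i, so c is indeed a codeword.


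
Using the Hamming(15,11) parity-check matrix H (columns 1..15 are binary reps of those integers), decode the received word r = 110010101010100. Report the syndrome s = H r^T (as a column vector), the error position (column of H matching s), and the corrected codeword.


s = (1, 1, 1, 0)^T, error position = 14, corrected codeword c = 110010101010110

Compute s = H r^T mod 2 one row at a time:
  s_1 = 0 + 1 + 0 + 1 + 0 + 1 + 0 + 0 = 3 ≡ 1 (mod 2).
  s_2 = 0 + 1 + 0 + 1 + 0 + 1 + 0 + 0 = 3 ≡ 1 (mod 2).
  s_3 = 1 + 0 + 0 + 1 + 0 + 1 + 0 + 0 = 3 ≡ 1 (mod 2).
  s_4 = 1 + 0 + 1 + 1 + 1 + 1 + 1 + 0 = 6 ≡ 0 (mod 2).
s = (1, 1, 1, 0)^T — this equals column 14 of H (binary 1110), so error is at position 14.
Correct: flip bit 14 of r = 110010101010100 to get c = 110010101010110.


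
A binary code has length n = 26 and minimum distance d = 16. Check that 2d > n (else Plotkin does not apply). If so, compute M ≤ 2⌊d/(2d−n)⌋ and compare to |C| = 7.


Plotkin bound M ≤ 4; given |C| = 7 > bound (violated).

Check applicability: 2d = 32, n = 26.
2d − n = 6 > 0, so Plotkin applies.
Compute d/(2d−n) = 16/6 ≈ 2.6667.
⌊d/(2d−n)⌋ = 2.
Plotkin bound: M ≤ 2·2 = 4.
Given |C| = 7, check: VIOLATED.
This |C| is above the Plotkin bound, so no binary code with n = 26, d = 16 and 7 codewords exists.


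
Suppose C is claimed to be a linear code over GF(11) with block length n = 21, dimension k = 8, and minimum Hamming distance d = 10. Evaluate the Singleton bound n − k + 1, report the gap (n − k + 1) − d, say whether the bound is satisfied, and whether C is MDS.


Singleton RHS = n − k + 1 = 14, slack = 4, bound satisfied, not MDS.

Singleton bound: d ≤ n − k + 1.
Here n = 21, k = 8, so n − k + 1 = 14.
Given d = 10, check d ≤ 14: YES.
Slack = (n − k + 1) − d = 4.
The code is NOT MDS (slack = 4 > 0).
Description: the claimed parameters are [21, 8, 10]_11; such a code would be non-MDS.


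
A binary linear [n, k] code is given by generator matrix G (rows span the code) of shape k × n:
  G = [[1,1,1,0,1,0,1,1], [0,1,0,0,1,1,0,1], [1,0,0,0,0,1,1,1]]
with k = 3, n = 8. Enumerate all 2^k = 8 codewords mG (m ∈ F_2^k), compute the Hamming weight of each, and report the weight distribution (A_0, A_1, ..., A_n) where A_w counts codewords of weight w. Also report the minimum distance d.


Weight distribution: A_0 = 1, A_2 = 1, A_4 = 5, A_6 = 1. Minimum distance d = 2.

Enumerate all 2^3 = 8 messages m ∈ F_2^3.
For each, compute codeword c = mG in F_2^8, then tally its weight.
  m = 000 → c = 00000000, weight = 0.
  m = 100 → c = 11101011, weight = 6.
  m = 010 → c = 01001101, weight = 4.
  m = 110 → c = 10100110, weight = 4.
  m = 001 → c = 10000111, weight = 4.
  m = 101 → c = 01101100, weight = 4.
  m = 011 → c = 11001010, weight = 4.
  m = 111 → c = 00100001, weight = 2.
Tally weights:
  weight 0: 1 codewords.
  weight 2: 1 codewords.
  weight 4: 5 codewords.
  weight 6: 1 codewords.
Minimum distance d = smallest w > 0 with A_w > 0 = 2.
Sanity: Σ A_w = 8 = 2^3 = 8 ✓.


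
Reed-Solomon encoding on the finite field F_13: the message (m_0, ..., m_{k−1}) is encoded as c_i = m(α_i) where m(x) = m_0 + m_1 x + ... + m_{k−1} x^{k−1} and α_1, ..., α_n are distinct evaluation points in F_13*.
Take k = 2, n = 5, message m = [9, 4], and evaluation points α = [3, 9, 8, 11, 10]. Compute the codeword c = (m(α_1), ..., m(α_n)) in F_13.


c = [8, 6, 2, 1, 10]

Message polynomial: m(x) = 9 + 4·x (mod 13).
For each evaluation point α_i, compute m(α_i) mod 13:
  α_1 = 3: Horner steps 4 → 8, so m(3) = 8.
  α_2 = 9: Horner steps 4 → 6, so m(9) = 6.
  α_3 = 8: Horner steps 4 → 2, so m(8) = 2.
  α_4 = 11: Horner steps 4 → 1, so m(11) = 1.
  α_5 = 10: Horner steps 4 → 10, so m(10) = 10.
Codeword c = [8, 6, 2, 1, 10] ∈ F_13^5.


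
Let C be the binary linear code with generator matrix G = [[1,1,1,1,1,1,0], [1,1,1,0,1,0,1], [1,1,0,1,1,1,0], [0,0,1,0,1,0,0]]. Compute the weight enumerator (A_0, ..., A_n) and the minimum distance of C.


Weight distribution: A_0 = 1, A_1 = 2, A_2 = 1, A_3 = 2, A_4 = 5, A_5 = 4, A_6 = 1. Minimum distance d = 1.

Enumerate all 2^4 = 16 messages m ∈ F_2^4.
For each, compute codeword c = mG in F_2^7, then tally its weight.
  m = 0000 → c = 0000000, weight = 0.
  m = 1000 → c = 1111110, weight = 6.
  m = 0100 → c = 1110101, weight = 5.
  m = 1100 → c = 0001011, weight = 3.
  m = 0010 → c = 1101110, weight = 5.
  m = 1010 → c = 0010000, weight = 1.
  m = 0110 → c = 0011011, weight = 4.
  m = 1110 → c = 1100101, weight = 4.
  m = 0001 → c = 0010100, weight = 2.
  m = 1001 → c = 1101010, weight = 4.
  m = 0101 → c = 1100001, weight = 3.
  m = 1101 → c = 0011111, weight = 5.
  m = 0011 → c = 1111010, weight = 5.
  m = 1011 → c = 0000100, weight = 1.
  m = 0111 → c = 0001111, weight = 4.
  m = 1111 → c = 1110001, weight = 4.
Tally weights:
  weight 0: 1 codewords.
  weight 1: 2 codewords.
  weight 2: 1 codewords.
  weight 3: 2 codewords.
  weight 4: 5 codewords.
  weight 5: 4 codewords.
  weight 6: 1 codewords.
Minimum distance d = smallest w > 0 with A_w > 0 = 1.
Sanity: Σ A_w = 16 = 2^4 = 16 ✓.


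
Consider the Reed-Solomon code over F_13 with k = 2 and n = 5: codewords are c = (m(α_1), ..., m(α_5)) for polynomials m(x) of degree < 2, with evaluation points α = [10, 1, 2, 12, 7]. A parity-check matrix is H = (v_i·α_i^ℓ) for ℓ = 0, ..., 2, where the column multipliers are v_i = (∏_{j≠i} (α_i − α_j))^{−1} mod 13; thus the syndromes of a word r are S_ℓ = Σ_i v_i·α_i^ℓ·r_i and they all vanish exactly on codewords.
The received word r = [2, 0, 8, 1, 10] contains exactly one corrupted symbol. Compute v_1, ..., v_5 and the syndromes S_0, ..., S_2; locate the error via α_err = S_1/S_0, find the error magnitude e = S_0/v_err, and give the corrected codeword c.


S = (5, 10, 7), error at position 3, error magnitude e = 2, c = [2, 0, 6, 1, 10].

Step 1: column multipliers v_i = (∏_{j≠i}(α_i − α_j))^{−1} mod 13.
  i = 1 (α = 10): (10−1)(10−2)(10−12)(10−7) = 9·8·(−2)·3 = −432 ≡ 10, so v_1 = 10^{−1} = 4 (mod 13).
  i = 2 (α = 1): (1−10)(1−2)(1−12)(1−7) = (−9)·(−1)·(−11)·(−6) = 594 ≡ 9, so v_2 = 9^{−1} = 3 (mod 13).
  i = 3 (α = 2): (2−10)(2−1)(2−12)(2−7) = (−8)·1·(−10)·(−5) = −400 ≡ 3, so v_3 = 3^{−1} = 9 (mod 13).
  i = 4 (α = 12): (12−10)(12−1)(12−2)(12−7) = 2·11·10·5 = 1100 ≡ 8, so v_4 = 8^{−1} = 5 (mod 13).
  i = 5 (α = 7): (7−10)(7−1)(7−2)(7−12) = (−3)·6·5·(−5) = 450 ≡ 8, so v_5 = 8^{−1} = 5 (mod 13).
  v = [4, 3, 9, 5, 5].
Step 2: syndromes of r = [2, 0, 8, 1, 10] (all sums mod 13).
  S_0 = Σ v_i r_i = 4·2 + 3·0 + 9·8 + 5·1 + 5·10 = 135 ≡ 5.
  S_1 = Σ v_i α_i r_i = 4·10·2 + 3·1·0 + 9·2·8 + 5·12·1 + 5·7·10 = 634 ≡ 10.
  α_i^2 mod 13 = [9, 1, 4, 1, 10].
  S_2 = Σ v_i α_i^2 r_i = 4·9·2 + 3·1·0 + 9·4·8 + 5·1·1 + 5·10·10 = 865 ≡ 7.
  S = (5, 10, 7) ≠ 0, so r is not a codeword (an error is present).
Step 3: locate the error. For a single error e at position i, S_ℓ = v_i·e·α_i^ℓ, so α_err = S_1/S_0.
  S_0^{−1} = 5^{−1} = 8 (mod 13), so α_err = 10·8 = 80 ≡ 2 = α_3. Error position i = 3.
  Consistency check: S_2/S_1 = 7·4 = 28 ≡ 2 = α_err ✓ (single-error assumption holds).
Step 4: error magnitude e = S_0/v_3 = S_0·∏_{j≠3}(α_3 − α_j) = 5·3 = 15 ≡ 2 (mod 13).
Step 5: correct position 3: c_3 = r_3 − e = 8 − 2 ≡ 6 (mod 13). Hence c = [2, 0, 6, 1, 10].
  Check: interpolating c through the α_i gives m(x) = 7 + 6·x (degree < 2) with m(α_i) = c_i for every i, so c is indeed a codeword.


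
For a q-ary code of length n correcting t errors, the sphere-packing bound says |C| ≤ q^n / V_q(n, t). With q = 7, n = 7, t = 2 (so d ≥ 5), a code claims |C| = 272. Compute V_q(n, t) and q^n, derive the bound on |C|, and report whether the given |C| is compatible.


V_q(n, t) = 799, q^n = 823543, Hamming bound = 1030, |C| = 272 ≤ bound (satisfied).

Step 1: Compute V_q(n, t) = Σ_{j=0}^2 C(n, j) (q−1)^j.
  j = 0: C(7,0)·(6)^0 = 1·1 = 1.
  j = 1: C(7,1)·(6)^1 = 7·6 = 42.
  j = 2: C(7,2)·(6)^2 = 21·36 = 756.
  V_q(n, t) = 1 + 42 + 756 = 799.
Step 2: q^n = 7^7 = 823543.
Step 3: Hamming bound ⌊q^n / V_q(n,t)⌋ = ⌊823543/799⌋ = 1030.
Step 4: Compare |C| = 272 to 1030: satisfied.
The claimed |C| lies below the Hamming bound.


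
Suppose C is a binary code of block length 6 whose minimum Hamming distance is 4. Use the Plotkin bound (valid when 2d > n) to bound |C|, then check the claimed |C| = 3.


Plotkin bound M ≤ 4; given |C| = 3 ≤ bound (satisfied).

Check applicability: 2d = 8, n = 6.
2d − n = 2 > 0, so Plotkin applies.
Compute d/(2d−n) = 4/2 ≈ 2.0000.
⌊d/(2d−n)⌋ = 2.
Plotkin bound: M ≤ 2·2 = 4.
Given |C| = 3, check: satisfied.
This |C| is below the Plotkin bound.


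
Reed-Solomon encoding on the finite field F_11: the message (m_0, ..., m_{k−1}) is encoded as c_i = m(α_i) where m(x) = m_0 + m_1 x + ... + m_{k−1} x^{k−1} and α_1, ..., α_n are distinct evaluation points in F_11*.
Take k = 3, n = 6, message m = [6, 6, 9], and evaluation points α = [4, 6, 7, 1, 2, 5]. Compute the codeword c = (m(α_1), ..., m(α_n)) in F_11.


c = [9, 3, 5, 10, 10, 8]

Message polynomial: m(x) = 6 + 6·x + 9·x^2 (mod 11).
For each evaluation point α_i, compute m(α_i) mod 11:
  α_1 = 4: Horner steps 9 → 9 → 9, so m(4) = 9.
  α_2 = 6: Horner steps 9 → 5 → 3, so m(6) = 3.
  α_3 = 7: Horner steps 9 → 3 → 5, so m(7) = 5.
  α_4 = 1: Horner steps 9 → 4 → 10, so m(1) = 10.
  α_5 = 2: Horner steps 9 → 2 → 10, so m(2) = 10.
  α_6 = 5: Horner steps 9 → 7 → 8, so m(5) = 8.
Codeword c = [9, 3, 5, 10, 10, 8] ∈ F_11^6.


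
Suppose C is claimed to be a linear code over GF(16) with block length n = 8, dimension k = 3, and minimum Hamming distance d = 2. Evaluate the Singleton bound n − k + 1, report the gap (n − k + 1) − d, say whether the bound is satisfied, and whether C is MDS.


Singleton RHS = n − k + 1 = 6, slack = 4, bound satisfied, not MDS.

Singleton bound: d ≤ n − k + 1.
Here n = 8, k = 3, so n − k + 1 = 6.
Given d = 2, check d ≤ 6: YES.
Slack = (n − k + 1) − d = 4.
The code is NOT MDS (slack = 4 > 0).
Description: the claimed parameters are [8, 3, 2]_16; such a code would be non-MDS.


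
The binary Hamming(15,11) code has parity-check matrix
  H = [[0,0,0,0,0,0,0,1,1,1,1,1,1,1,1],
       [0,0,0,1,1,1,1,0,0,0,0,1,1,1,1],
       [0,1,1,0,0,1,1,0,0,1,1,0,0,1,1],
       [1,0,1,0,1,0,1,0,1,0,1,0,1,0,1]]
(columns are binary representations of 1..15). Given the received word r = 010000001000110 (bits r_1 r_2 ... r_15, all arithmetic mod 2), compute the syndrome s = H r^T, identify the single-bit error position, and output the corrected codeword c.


s = (1, 0, 0, 0)^T, error position = 8, corrected codeword c = 010000011000110

Compute s = H r^T mod 2 one row at a time:
  s_1 = 0 + 1 + 0 + 0 + 0 + 1 + 1 + 0 = 3 ≡ 1 (mod 2).
  s_2 = 0 + 0 + 0 + 0 + 0 + 1 + 1 + 0 = 2 ≡ 0 (mod 2).
  s_3 = 1 + 0 + 0 + 0 + 0 + 0 + 1 + 0 = 2 ≡ 0 (mod 2).
  s_4 = 0 + 0 + 0 + 0 + 1 + 0 + 1 + 0 = 2 ≡ 0 (mod 2).
s = (1, 0, 0, 0)^T — this equals column 8 of H (binary 1000), so error is at position 8.
Correct: flip bit 8 of r = 010000001000110 to get c = 010000011000110.


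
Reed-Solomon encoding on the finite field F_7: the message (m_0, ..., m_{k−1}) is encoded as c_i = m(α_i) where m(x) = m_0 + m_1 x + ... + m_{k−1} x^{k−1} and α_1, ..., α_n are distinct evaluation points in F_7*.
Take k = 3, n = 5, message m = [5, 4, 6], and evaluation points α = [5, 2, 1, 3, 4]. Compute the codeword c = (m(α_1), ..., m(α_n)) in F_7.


c = [0, 2, 1, 1, 5]

Message polynomial: m(x) = 5 + 4·x + 6·x^2 (mod 7).
For each evaluation point α_i, compute m(α_i) mod 7:
  α_1 = 5: Horner steps 6 → 6 → 0, so m(5) = 0.
  α_2 = 2: Horner steps 6 → 2 → 2, so m(2) = 2.
  α_3 = 1: Horner steps 6 → 3 → 1, so m(1) = 1.
  α_4 = 3: Horner steps 6 → 1 → 1, so m(3) = 1.
  α_5 = 4: Horner steps 6 → 0 → 5, so m(4) = 5.
Codeword c = [0, 2, 1, 1, 5] ∈ F_7^5.


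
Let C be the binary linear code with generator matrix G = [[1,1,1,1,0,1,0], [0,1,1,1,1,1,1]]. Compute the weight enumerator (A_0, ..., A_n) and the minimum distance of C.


Weight distribution: A_0 = 1, A_3 = 1, A_5 = 1, A_6 = 1. Minimum distance d = 3.

Enumerate all 2^2 = 4 messages m ∈ F_2^2.
For each, compute codeword c = mG in F_2^7, then tally its weight.
  m = 00 → c = 0000000, weight = 0.
  m = 10 → c = 1111010, weight = 5.
  m = 01 → c = 0111111, weight = 6.
  m = 11 → c = 1000101, weight = 3.
Tally weights:
  weight 0: 1 codewords.
  weight 3: 1 codewords.
  weight 5: 1 codewords.
  weight 6: 1 codewords.
Minimum distance d = smallest w > 0 with A_w > 0 = 3.
Sanity: Σ A_w = 4 = 2^2 = 4 ✓.


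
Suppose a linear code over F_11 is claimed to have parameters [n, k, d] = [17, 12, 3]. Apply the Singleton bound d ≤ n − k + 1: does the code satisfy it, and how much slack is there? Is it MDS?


Singleton RHS = n − k + 1 = 6, slack = 3, bound satisfied, not MDS.

Singleton bound: d ≤ n − k + 1.
Here n = 17, k = 12, so n − k + 1 = 6.
Given d = 3, check d ≤ 6: YES.
Slack = (n − k + 1) − d = 3.
The code is NOT MDS (slack = 3 > 0).
Description: the claimed parameters are [17, 12, 3]_11; such a code would be non-MDS.


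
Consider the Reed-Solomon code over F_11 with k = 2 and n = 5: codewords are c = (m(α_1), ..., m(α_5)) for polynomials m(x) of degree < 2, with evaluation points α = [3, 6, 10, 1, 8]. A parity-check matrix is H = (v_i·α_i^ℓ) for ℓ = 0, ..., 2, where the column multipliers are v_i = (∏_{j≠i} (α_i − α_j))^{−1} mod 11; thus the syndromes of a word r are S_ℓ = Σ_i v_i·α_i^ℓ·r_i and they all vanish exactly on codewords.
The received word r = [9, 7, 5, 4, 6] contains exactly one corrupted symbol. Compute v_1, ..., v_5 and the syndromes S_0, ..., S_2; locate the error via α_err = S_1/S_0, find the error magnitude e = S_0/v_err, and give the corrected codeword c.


S = (5, 4, 1), error at position 1, error magnitude e = 6, c = [3, 7, 5, 4, 6].

Step 1: column multipliers v_i = (∏_{j≠i}(α_i − α_j))^{−1} mod 11.
  i = 1 (α = 3): (3−6)(3−10)(3−1)(3−8) = (−3)·(−7)·2·(−5) = −210 ≡ 10, so v_1 = 10^{−1} = 10 (mod 11).
  i = 2 (α = 6): (6−3)(6−10)(6−1)(6−8) = 3·(−4)·5·(−2) = 120 ≡ 10, so v_2 = 10^{−1} = 10 (mod 11).
  i = 3 (α = 10): (10−3)(10−6)(10−1)(10−8) = 7·4·9·2 = 504 ≡ 9, so v_3 = 9^{−1} = 5 (mod 11).
  i = 4 (α = 1): (1−3)(1−6)(1−10)(1−8) = (−2)·(−5)·(−9)·(−7) = 630 ≡ 3, so v_4 = 3^{−1} = 4 (mod 11).
  i = 5 (α = 8): (8−3)(8−6)(8−10)(8−1) = 5·2·(−2)·7 = −140 ≡ 3, so v_5 = 3^{−1} = 4 (mod 11).
  v = [10, 10, 5, 4, 4].
Step 2: syndromes of r = [9, 7, 5, 4, 6] (all sums mod 11).
  S_0 = Σ v_i r_i = 10·9 + 10·7 + 5·5 + 4·4 + 4·6 = 225 ≡ 5.
  S_1 = Σ v_i α_i r_i = 10·3·9 + 10·6·7 + 5·10·5 + 4·1·4 + 4·8·6 = 1148 ≡ 4.
  α_i^2 mod 11 = [9, 3, 1, 1, 9].
  S_2 = Σ v_i α_i^2 r_i = 10·9·9 + 10·3·7 + 5·1·5 + 4·1·4 + 4·9·6 = 1277 ≡ 1.
  S = (5, 4, 1) ≠ 0, so r is not a codeword (an error is present).
Step 3: locate the error. For a single error e at position i, S_ℓ = v_i·e·α_i^ℓ, so α_err = S_1/S_0.
  S_0^{−1} = 5^{−1} = 9 (mod 11), so α_err = 4·9 = 36 ≡ 3 = α_1. Error position i = 1.
  Consistency check: S_2/S_1 = 1·3 = 3 ≡ 3 = α_err ✓ (single-error assumption holds).
Step 4: error magnitude e = S_0/v_1 = S_0·∏_{j≠1}(α_1 − α_j) = 5·10 = 50 ≡ 6 (mod 11).
Step 5: correct position 1: c_1 = r_1 − e = 9 − 6 ≡ 3 (mod 11). Hence c = [3, 7, 5, 4, 6].
  Check: interpolating c through the α_i gives m(x) = 10 + 5·x (degree < 2) with m(α_i) = c_i for every i, so c is indeed a codeword.


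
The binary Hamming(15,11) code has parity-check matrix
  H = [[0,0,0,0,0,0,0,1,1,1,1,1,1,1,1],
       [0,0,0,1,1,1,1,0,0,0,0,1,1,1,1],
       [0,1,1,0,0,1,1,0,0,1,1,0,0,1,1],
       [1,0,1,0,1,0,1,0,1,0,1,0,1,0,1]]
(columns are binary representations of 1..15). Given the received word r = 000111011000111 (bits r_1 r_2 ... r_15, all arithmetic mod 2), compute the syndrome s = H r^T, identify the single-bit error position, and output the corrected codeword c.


s = (1, 0, 1, 0)^T, error position = 10, corrected codeword c = 000111011100111

Compute s = H r^T mod 2 one row at a time:
  s_1 = 1 + 1 + 0 + 0 + 0 + 1 + 1 + 1 = 5 ≡ 1 (mod 2).
  s_2 = 1 + 1 + 1 + 0 + 0 + 1 + 1 + 1 = 6 ≡ 0 (mod 2).
  s_3 = 0 + 0 + 1 + 0 + 0 + 0 + 1 + 1 = 3 ≡ 1 (mod 2).
  s_4 = 0 + 0 + 1 + 0 + 1 + 0 + 1 + 1 = 4 ≡ 0 (mod 2).
s = (1, 0, 1, 0)^T — this equals column 10 of H (binary 1010), so error is at position 10.
Correct: flip bit 10 of r = 000111011000111 to get c = 000111011100111.


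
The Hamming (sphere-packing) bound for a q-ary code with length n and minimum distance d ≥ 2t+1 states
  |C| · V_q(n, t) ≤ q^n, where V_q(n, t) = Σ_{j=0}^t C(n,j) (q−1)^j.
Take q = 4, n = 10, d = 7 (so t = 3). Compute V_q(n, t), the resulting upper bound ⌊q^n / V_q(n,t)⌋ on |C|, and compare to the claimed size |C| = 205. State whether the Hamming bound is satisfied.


V_q(n, t) = 3676, q^n = 1048576, Hamming bound = 285, |C| = 205 ≤ bound (satisfied).

Step 1: Compute V_q(n, t) = Σ_{j=0}^3 C(n, j) (q−1)^j.
  j = 0: C(10,0)·(3)^0 = 1·1 = 1.
  j = 1: C(10,1)·(3)^1 = 10·3 = 30.
  j = 2: C(10,2)·(3)^2 = 45·9 = 405.
  j = 3: C(10,3)·(3)^3 = 120·27 = 3240.
  V_q(n, t) = 1 + 30 + 405 + 3240 = 3676.
Step 2: q^n = 4^10 = 1048576.
Step 3: Hamming bound ⌊q^n / V_q(n,t)⌋ = ⌊1048576/3676⌋ = 285.
Step 4: Compare |C| = 205 to 285: satisfied.
The claimed |C| lies below the Hamming bound.


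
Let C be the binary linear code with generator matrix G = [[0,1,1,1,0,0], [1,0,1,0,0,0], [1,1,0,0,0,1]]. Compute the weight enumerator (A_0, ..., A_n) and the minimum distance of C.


Weight distribution: A_0 = 1, A_2 = 2, A_3 = 4, A_4 = 1. Minimum distance d = 2.

Enumerate all 2^3 = 8 messages m ∈ F_2^3.
For each, compute codeword c = mG in F_2^6, then tally its weight.
  m = 000 → c = 000000, weight = 0.
  m = 100 → c = 011100, weight = 3.
  m = 010 → c = 101000, weight = 2.
  m = 110 → c = 110100, weight = 3.
  m = 001 → c = 110001, weight = 3.
  m = 101 → c = 101101, weight = 4.
  m = 011 → c = 011001, weight = 3.
  m = 111 → c = 000101, weight = 2.
Tally weights:
  weight 0: 1 codewords.
  weight 2: 2 codewords.
  weight 3: 4 codewords.
  weight 4: 1 codewords.
Minimum distance d = smallest w > 0 with A_w > 0 = 2.
Sanity: Σ A_w = 8 = 2^3 = 8 ✓.


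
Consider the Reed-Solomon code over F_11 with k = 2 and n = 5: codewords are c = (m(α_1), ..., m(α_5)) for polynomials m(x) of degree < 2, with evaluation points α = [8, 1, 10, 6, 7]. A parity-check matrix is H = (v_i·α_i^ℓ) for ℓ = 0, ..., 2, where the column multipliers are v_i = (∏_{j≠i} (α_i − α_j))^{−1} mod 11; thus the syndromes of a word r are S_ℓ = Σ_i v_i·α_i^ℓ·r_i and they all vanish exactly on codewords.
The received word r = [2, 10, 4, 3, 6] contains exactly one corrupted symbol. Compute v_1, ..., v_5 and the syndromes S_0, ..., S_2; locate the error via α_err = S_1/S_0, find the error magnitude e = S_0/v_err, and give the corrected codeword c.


S = (3, 2, 5), error at position 1, error magnitude e = 4, c = [9, 10, 4, 3, 6].

Step 1: column multipliers v_i = (∏_{j≠i}(α_i − α_j))^{−1} mod 11.
  i = 1 (α = 8): (8−1)(8−10)(8−6)(8−7) = 7·(−2)·2·1 = −28 ≡ 5, so v_1 = 5^{−1} = 9 (mod 11).
  i = 2 (α = 1): (1−8)(1−10)(1−6)(1−7) = (−7)·(−9)·(−5)·(−6) = 1890 ≡ 9, so v_2 = 9^{−1} = 5 (mod 11).
  i = 3 (α = 10): (10−8)(10−1)(10−6)(10−7) = 2·9·4·3 = 216 ≡ 7, so v_3 = 7^{−1} = 8 (mod 11).
  i = 4 (α = 6): (6−8)(6−1)(6−10)(6−7) = (−2)·5·(−4)·(−1) = −40 ≡ 4, so v_4 = 4^{−1} = 3 (mod 11).
  i = 5 (α = 7): (7−8)(7−1)(7−10)(7−6) = (−1)·6·(−3)·1 = 18 ≡ 7, so v_5 = 7^{−1} = 8 (mod 11).
  v = [9, 5, 8, 3, 8].
Step 2: syndromes of r = [2, 10, 4, 3, 6] (all sums mod 11).
  S_0 = Σ v_i r_i = 9·2 + 5·10 + 8·4 + 3·3 + 8·6 = 157 ≡ 3.
  S_1 = Σ v_i α_i r_i = 9·8·2 + 5·1·10 + 8·10·4 + 3·6·3 + 8·7·6 = 904 ≡ 2.
  α_i^2 mod 11 = [9, 1, 1, 3, 5].
  S_2 = Σ v_i α_i^2 r_i = 9·9·2 + 5·1·10 + 8·1·4 + 3·3·3 + 8·5·6 = 511 ≡ 5.
  S = (3, 2, 5) ≠ 0, so r is not a codeword (an error is present).
Step 3: locate the error. For a single error e at position i, S_ℓ = v_i·e·α_i^ℓ, so α_err = S_1/S_0.
  S_0^{−1} = 3^{−1} = 4 (mod 11), so α_err = 2·4 = 8 ≡ 8 = α_1. Error position i = 1.
  Consistency check: S_2/S_1 = 5·6 = 30 ≡ 8 = α_err ✓ (single-error assumption holds).
Step 4: error magnitude e = S_0/v_1 = S_0·∏_{j≠1}(α_1 − α_j) = 3·5 = 15 ≡ 4 (mod 11).
Step 5: correct position 1: c_1 = r_1 − e = 2 − 4 ≡ 9 (mod 11). Hence c = [9, 10, 4, 3, 6].
  Check: interpolating c through the α_i gives m(x) = 7 + 3·x (degree < 2) with m(α_i) = c_i for every i, so c is indeed a codeword.


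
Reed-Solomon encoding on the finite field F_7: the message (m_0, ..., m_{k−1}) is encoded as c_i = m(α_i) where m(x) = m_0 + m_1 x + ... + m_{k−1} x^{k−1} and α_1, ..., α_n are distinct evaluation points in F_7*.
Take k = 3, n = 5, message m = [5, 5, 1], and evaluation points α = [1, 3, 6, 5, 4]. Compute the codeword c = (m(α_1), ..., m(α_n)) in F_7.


c = [4, 1, 1, 6, 6]

Message polynomial: m(x) = 5 + 5·x + 1·x^2 (mod 7).
For each evaluation point α_i, compute m(α_i) mod 7:
  α_1 = 1: Horner steps 1 → 6 → 4, so m(1) = 4.
  α_2 = 3: Horner steps 1 → 1 → 1, so m(3) = 1.
  α_3 = 6: Horner steps 1 → 4 → 1, so m(6) = 1.
  α_4 = 5: Horner steps 1 → 3 → 6, so m(5) = 6.
  α_5 = 4: Horner steps 1 → 2 → 6, so m(4) = 6.
Codeword c = [4, 1, 1, 6, 6] ∈ F_7^5.


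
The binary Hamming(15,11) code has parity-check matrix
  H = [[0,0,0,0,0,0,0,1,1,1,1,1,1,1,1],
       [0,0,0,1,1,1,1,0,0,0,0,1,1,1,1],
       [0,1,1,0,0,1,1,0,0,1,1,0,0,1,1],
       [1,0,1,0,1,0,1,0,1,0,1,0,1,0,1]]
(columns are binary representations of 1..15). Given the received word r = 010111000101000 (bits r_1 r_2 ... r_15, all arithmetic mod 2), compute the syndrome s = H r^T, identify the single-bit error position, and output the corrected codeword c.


s = (0, 0, 1, 1)^T, error position = 3, corrected codeword c = 011111000101000

Compute s = H r^T mod 2 one row at a time:
  s_1 = 0 + 0 + 1 + 0 + 1 + 0 + 0 + 0 = 2 ≡ 0 (mod 2).
  s_2 = 1 + 1 + 1 + 0 + 1 + 0 + 0 + 0 = 4 ≡ 0 (mod 2).
  s_3 = 1 + 0 + 1 + 0 + 1 + 0 + 0 + 0 = 3 ≡ 1 (mod 2).
  s_4 = 0 + 0 + 1 + 0 + 0 + 0 + 0 + 0 = 1 ≡ 1 (mod 2).
s = (0, 0, 1, 1)^T — this equals column 3 of H (binary 0011), so error is at position 3.
Correct: flip bit 3 of r = 010111000101000 to get c = 011111000101000.


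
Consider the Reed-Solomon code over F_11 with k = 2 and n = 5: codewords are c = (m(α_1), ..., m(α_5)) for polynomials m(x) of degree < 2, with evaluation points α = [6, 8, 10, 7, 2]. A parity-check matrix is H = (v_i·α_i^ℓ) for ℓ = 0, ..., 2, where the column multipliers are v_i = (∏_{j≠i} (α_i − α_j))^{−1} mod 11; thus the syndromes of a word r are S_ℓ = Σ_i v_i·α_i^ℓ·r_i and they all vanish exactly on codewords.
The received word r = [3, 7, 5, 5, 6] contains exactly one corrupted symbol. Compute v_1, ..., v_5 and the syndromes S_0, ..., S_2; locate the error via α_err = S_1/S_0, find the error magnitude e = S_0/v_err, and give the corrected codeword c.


S = (1, 10, 1), error at position 3, error magnitude e = 5, c = [3, 7, 0, 5, 6].

Step 1: column multipliers v_i = (∏_{j≠i}(α_i − α_j))^{−1} mod 11.
  i = 1 (α = 6): (6−8)(6−10)(6−7)(6−2) = (−2)·(−4)·(−1)·4 = −32 ≡ 1, so v_1 = 1^{−1} = 1 (mod 11).
  i = 2 (α = 8): (8−6)(8−10)(8−7)(8−2) = 2·(−2)·1·6 = −24 ≡ 9, so v_2 = 9^{−1} = 5 (mod 11).
  i = 3 (α = 10): (10−6)(10−8)(10−7)(10−2) = 4·2·3·8 = 192 ≡ 5, so v_3 = 5^{−1} = 9 (mod 11).
  i = 4 (α = 7): (7−6)(7−8)(7−10)(7−2) = 1·(−1)·(−3)·5 = 15 ≡ 4, so v_4 = 4^{−1} = 3 (mod 11).
  i = 5 (α = 2): (2−6)(2−8)(2−10)(2−7) = (−4)·(−6)·(−8)·(−5) = 960 ≡ 3, so v_5 = 3^{−1} = 4 (mod 11).
  v = [1, 5, 9, 3, 4].
Step 2: syndromes of r = [3, 7, 5, 5, 6] (all sums mod 11).
  S_0 = Σ v_i r_i = 1·3 + 5·7 + 9·5 + 3·5 + 4·6 = 122 ≡ 1.
  S_1 = Σ v_i α_i r_i = 1·6·3 + 5·8·7 + 9·10·5 + 3·7·5 + 4·2·6 = 901 ≡ 10.
  α_i^2 mod 11 = [3, 9, 1, 5, 4].
  S_2 = Σ v_i α_i^2 r_i = 1·3·3 + 5·9·7 + 9·1·5 + 3·5·5 + 4·4·6 = 540 ≡ 1.
  S = (1, 10, 1) ≠ 0, so r is not a codeword (an error is present).
Step 3: locate the error. For a single error e at position i, S_ℓ = v_i·e·α_i^ℓ, so α_err = S_1/S_0.
  S_0^{−1} = 1^{−1} = 1 (mod 11), so α_err = 10·1 = 10 ≡ 10 = α_3. Error position i = 3.
  Consistency check: S_2/S_1 = 1·10 = 10 ≡ 10 = α_err ✓ (single-error assumption holds).
Step 4: error magnitude e = S_0/v_3 = S_0·∏_{j≠3}(α_3 − α_j) = 1·5 = 5 ≡ 5 (mod 11).
Step 5: correct position 3: c_3 = r_3 − e = 5 − 5 ≡ 0 (mod 11). Hence c = [3, 7, 0, 5, 6].
  Check: interpolating c through the α_i gives m(x) = 2 + 2·x (degree < 2) with m(α_i) = c_i for every i, so c is indeed a codeword.


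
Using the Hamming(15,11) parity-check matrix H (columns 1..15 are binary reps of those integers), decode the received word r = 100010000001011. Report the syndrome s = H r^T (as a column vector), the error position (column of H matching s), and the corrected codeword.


s = (1, 0, 0, 1)^T, error position = 9, corrected codeword c = 100010001001011

Compute s = H r^T mod 2 one row at a time:
  s_1 = 0 + 0 + 0 + 0 + 1 + 0 + 1 + 1 = 3 ≡ 1 (mod 2).
  s_2 = 0 + 1 + 0 + 0 + 1 + 0 + 1 + 1 = 4 ≡ 0 (mod 2).
  s_3 = 0 + 0 + 0 + 0 + 0 + 0 + 1 + 1 = 2 ≡ 0 (mod 2).
  s_4 = 1 + 0 + 1 + 0 + 0 + 0 + 0 + 1 = 3 ≡ 1 (mod 2).
s = (1, 0, 0, 1)^T — this equals column 9 of H (binary 1001), so error is at position 9.
Correct: flip bit 9 of r = 100010000001011 to get c = 100010001001011.


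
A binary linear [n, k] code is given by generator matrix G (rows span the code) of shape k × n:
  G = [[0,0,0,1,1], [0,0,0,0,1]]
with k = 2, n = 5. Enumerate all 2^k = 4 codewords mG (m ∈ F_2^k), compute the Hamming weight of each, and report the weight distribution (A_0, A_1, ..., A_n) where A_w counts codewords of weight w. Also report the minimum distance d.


Weight distribution: A_0 = 1, A_1 = 2, A_2 = 1. Minimum distance d = 1.

Enumerate all 2^2 = 4 messages m ∈ F_2^2.
For each, compute codeword c = mG in F_2^5, then tally its weight.
  m = 00 → c = 00000, weight = 0.
  m = 10 → c = 00011, weight = 2.
  m = 01 → c = 00001, weight = 1.
  m = 11 → c = 00010, weight = 1.
Tally weights:
  weight 0: 1 codewords.
  weight 1: 2 codewords.
  weight 2: 1 codewords.
Minimum distance d = smallest w > 0 with A_w > 0 = 1.
Sanity: Σ A_w = 4 = 2^2 = 4 ✓.


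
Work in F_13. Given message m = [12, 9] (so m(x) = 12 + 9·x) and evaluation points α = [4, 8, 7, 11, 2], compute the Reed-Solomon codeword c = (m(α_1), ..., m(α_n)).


c = [9, 6, 10, 7, 4]

Message polynomial: m(x) = 12 + 9·x (mod 13).
For each evaluation point α_i, compute m(α_i) mod 13:
  α_1 = 4: Horner steps 9 → 9, so m(4) = 9.
  α_2 = 8: Horner steps 9 → 6, so m(8) = 6.
  α_3 = 7: Horner steps 9 → 10, so m(7) = 10.
  α_4 = 11: Horner steps 9 → 7, so m(11) = 7.
  α_5 = 2: Horner steps 9 → 4, so m(2) = 4.
Codeword c = [9, 6, 10, 7, 4] ∈ F_13^5.


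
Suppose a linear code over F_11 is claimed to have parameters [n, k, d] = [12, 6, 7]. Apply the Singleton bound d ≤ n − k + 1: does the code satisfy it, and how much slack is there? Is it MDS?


Singleton RHS = n − k + 1 = 7, slack = 0, bound satisfied, MDS.

Singleton bound: d ≤ n − k + 1.
Here n = 12, k = 6, so n − k + 1 = 7.
Given d = 7, check d ≤ 7: YES.
Slack = (n − k + 1) − d = 0.
The code is MDS (slack = 0).
Description: the claimed parameters are [12, 6, 7]_11; such a code would be MDS (meets Singleton bound).


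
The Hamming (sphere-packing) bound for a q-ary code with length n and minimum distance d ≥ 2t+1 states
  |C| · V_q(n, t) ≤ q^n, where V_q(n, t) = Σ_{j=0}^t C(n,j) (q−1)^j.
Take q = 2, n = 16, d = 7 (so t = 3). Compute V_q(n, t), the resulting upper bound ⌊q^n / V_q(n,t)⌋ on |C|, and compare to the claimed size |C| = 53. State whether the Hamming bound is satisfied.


V_q(n, t) = 697, q^n = 65536, Hamming bound = 94, |C| = 53 ≤ bound (satisfied).

Step 1: Compute V_q(n, t) = Σ_{j=0}^3 C(n, j) (q−1)^j.
  j = 0: C(16,0)·(1)^0 = 1·1 = 1.
  j = 1: C(16,1)·(1)^1 = 16·1 = 16.
  j = 2: C(16,2)·(1)^2 = 120·1 = 120.
  j = 3: C(16,3)·(1)^3 = 560·1 = 560.
  V_q(n, t) = 1 + 16 + 120 + 560 = 697.
Step 2: q^n = 2^16 = 65536.
Step 3: Hamming bound ⌊q^n / V_q(n,t)⌋ = ⌊65536/697⌋ = 94.
Step 4: Compare |C| = 53 to 94: satisfied.
The claimed |C| lies below the Hamming bound.


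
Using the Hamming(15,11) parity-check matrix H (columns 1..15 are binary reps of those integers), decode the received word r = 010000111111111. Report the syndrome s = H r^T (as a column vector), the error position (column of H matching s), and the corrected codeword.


s = (0, 1, 0, 1)^T, error position = 5, corrected codeword c = 010010111111111

Compute s = H r^T mod 2 one row at a time:
  s_1 = 1 + 1 + 1 + 1 + 1 + 1 + 1 + 1 = 8 ≡ 0 (mod 2).
  s_2 = 0 + 0 + 0 + 1 + 1 + 1 + 1 + 1 = 5 ≡ 1 (mod 2).
  s_3 = 1 + 0 + 0 + 1 + 1 + 1 + 1 + 1 = 6 ≡ 0 (mod 2).
  s_4 = 0 + 0 + 0 + 1 + 1 + 1 + 1 + 1 = 5 ≡ 1 (mod 2).
s = (0, 1, 0, 1)^T — this equals column 5 of H (binary 0101), so error is at position 5.
Correct: flip bit 5 of r = 010000111111111 to get c = 010010111111111.


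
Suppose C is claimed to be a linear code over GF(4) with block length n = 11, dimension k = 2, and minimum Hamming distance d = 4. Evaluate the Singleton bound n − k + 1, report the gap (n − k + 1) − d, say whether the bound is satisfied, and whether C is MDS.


Singleton RHS = n − k + 1 = 10, slack = 6, bound satisfied, not MDS.

Singleton bound: d ≤ n − k + 1.
Here n = 11, k = 2, so n − k + 1 = 10.
Given d = 4, check d ≤ 10: YES.
Slack = (n − k + 1) − d = 6.
The code is NOT MDS (slack = 6 > 0).
Description: the claimed parameters are [11, 2, 4]_4; such a code would be non-MDS.


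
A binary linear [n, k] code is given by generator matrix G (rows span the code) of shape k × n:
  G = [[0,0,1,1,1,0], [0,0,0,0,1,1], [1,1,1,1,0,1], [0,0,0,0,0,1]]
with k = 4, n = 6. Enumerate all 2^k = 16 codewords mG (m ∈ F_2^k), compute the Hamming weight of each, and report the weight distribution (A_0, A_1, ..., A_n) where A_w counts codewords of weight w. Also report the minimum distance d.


Weight distribution: A_0 = 1, A_1 = 2, A_2 = 3, A_3 = 4, A_4 = 3, A_5 = 2, A_6 = 1. Minimum distance d = 1.

Enumerate all 2^4 = 16 messages m ∈ F_2^4.
For each, compute codeword c = mG in F_2^6, then tally its weight.
  m = 0000 → c = 000000, weight = 0.
  m = 1000 → c = 001110, weight = 3.
  m = 0100 → c = 000011, weight = 2.
  m = 1100 → c = 001101, weight = 3.
  m = 0010 → c = 111101, weight = 5.
  m = 1010 → c = 110011, weight = 4.
  m = 0110 → c = 111110, weight = 5.
  m = 1110 → c = 110000, weight = 2.
  m = 0001 → c = 000001, weight = 1.
  m = 1001 → c = 001111, weight = 4.
  m = 0101 → c = 000010, weight = 1.
  m = 1101 → c = 001100, weight = 2.
  m = 0011 → c = 111100, weight = 4.
  m = 1011 → c = 110010, weight = 3.
  m = 0111 → c = 111111, weight = 6.
  m = 1111 → c = 110001, weight = 3.
Tally weights:
  weight 0: 1 codewords.
  weight 1: 2 codewords.
  weight 2: 3 codewords.
  weight 3: 4 codewords.
  weight 4: 3 codewords.
  weight 5: 2 codewords.
  weight 6: 1 codewords.
Minimum distance d = smallest w > 0 with A_w > 0 = 1.
Sanity: Σ A_w = 16 = 2^4 = 16 ✓.
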